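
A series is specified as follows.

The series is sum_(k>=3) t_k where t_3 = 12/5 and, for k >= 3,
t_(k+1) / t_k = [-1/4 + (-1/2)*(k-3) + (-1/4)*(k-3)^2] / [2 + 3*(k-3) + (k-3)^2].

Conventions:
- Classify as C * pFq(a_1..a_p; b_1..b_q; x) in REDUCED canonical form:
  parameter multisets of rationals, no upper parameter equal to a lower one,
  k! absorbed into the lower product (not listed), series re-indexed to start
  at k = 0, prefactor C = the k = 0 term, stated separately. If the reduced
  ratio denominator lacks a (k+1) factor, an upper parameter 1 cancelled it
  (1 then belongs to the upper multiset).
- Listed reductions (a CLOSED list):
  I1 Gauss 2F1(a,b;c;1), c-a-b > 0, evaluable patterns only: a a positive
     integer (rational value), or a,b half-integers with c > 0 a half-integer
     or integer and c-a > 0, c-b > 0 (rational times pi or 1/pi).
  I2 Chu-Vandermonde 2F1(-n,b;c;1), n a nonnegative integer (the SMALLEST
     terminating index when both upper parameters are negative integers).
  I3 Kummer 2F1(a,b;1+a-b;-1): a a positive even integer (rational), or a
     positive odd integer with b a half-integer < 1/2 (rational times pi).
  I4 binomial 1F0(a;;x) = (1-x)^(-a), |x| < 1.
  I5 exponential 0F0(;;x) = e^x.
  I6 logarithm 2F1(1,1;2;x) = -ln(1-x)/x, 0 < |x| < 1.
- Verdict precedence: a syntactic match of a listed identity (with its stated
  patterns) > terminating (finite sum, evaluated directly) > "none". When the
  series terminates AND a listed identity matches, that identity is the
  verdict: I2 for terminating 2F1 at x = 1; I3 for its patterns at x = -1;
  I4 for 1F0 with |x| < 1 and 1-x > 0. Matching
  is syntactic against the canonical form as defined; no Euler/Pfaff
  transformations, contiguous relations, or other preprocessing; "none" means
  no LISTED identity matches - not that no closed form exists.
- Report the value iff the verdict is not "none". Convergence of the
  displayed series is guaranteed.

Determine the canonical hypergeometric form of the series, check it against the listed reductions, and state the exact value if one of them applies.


First insight: from the first term 12/5: the expanded ratio factors over Q; C = 12/5, roots give parameters.
Step ratio: r(k) = (-1/4) * (k+1) (k+1) / [(k+2) (k+1)] - rational; roots negated = parameters, x = (-1/4), C = 12/5.

Prefactor 12/5, argument -1/4: 2F1 with upper {1, 1} over lower {2}. Verdict: the I6 logarithm reduction applies (the logarithm: parameters (1,1;2), x = -1/4). Hence: (48/5) * ln(5/4).


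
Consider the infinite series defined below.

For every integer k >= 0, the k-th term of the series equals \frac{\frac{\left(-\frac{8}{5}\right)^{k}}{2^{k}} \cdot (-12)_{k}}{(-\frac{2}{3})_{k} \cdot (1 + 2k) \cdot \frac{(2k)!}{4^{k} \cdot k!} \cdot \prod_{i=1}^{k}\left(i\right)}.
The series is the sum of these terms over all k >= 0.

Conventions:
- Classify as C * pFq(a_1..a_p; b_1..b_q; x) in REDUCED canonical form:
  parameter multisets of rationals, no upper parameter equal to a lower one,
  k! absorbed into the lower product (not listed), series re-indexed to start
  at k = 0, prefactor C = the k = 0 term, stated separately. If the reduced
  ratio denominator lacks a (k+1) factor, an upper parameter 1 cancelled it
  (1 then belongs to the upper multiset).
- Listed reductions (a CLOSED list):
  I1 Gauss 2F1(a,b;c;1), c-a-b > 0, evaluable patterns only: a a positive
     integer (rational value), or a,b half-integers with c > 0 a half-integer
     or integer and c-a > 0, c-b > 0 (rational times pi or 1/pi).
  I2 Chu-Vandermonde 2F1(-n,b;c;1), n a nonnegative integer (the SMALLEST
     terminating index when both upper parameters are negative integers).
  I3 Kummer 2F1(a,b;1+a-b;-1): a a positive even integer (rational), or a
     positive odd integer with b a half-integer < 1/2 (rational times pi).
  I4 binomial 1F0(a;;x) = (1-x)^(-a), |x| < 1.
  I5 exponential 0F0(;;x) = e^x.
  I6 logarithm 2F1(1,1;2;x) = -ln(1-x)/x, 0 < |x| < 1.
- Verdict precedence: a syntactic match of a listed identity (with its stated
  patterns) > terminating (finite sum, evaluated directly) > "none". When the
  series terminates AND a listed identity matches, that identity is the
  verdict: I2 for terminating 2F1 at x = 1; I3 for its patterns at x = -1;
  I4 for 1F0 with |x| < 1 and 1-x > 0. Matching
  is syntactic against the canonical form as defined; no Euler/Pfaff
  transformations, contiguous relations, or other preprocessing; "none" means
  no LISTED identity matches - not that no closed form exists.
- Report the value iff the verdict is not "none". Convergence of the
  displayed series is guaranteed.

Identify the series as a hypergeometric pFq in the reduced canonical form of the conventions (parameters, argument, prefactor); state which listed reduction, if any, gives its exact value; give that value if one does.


The series (x = -\frac{4}{5}) is 1F2: upper {-12}, lower {-\frac{2}{3}, \frac{3}{2}}, prefactor 1. Verdict: terminating - the sum ends at index 12 because -12 is a negative integer; exact evaluation follows. Exact value: -\frac{383447374808327988514933868659}{4097698214461688995361328125}.

Key step: with t_0 = 1, the product of the first k integers (C = 1) is k!.
Term ratio: r(k) = -\frac{4}{5} * (k-12) / [(k-\frac{2}{3}) (k+\frac{3}{2}) (k+1)] - rational in k. x = -\frac{4}{5}; t_0 = 1; negate the roots.


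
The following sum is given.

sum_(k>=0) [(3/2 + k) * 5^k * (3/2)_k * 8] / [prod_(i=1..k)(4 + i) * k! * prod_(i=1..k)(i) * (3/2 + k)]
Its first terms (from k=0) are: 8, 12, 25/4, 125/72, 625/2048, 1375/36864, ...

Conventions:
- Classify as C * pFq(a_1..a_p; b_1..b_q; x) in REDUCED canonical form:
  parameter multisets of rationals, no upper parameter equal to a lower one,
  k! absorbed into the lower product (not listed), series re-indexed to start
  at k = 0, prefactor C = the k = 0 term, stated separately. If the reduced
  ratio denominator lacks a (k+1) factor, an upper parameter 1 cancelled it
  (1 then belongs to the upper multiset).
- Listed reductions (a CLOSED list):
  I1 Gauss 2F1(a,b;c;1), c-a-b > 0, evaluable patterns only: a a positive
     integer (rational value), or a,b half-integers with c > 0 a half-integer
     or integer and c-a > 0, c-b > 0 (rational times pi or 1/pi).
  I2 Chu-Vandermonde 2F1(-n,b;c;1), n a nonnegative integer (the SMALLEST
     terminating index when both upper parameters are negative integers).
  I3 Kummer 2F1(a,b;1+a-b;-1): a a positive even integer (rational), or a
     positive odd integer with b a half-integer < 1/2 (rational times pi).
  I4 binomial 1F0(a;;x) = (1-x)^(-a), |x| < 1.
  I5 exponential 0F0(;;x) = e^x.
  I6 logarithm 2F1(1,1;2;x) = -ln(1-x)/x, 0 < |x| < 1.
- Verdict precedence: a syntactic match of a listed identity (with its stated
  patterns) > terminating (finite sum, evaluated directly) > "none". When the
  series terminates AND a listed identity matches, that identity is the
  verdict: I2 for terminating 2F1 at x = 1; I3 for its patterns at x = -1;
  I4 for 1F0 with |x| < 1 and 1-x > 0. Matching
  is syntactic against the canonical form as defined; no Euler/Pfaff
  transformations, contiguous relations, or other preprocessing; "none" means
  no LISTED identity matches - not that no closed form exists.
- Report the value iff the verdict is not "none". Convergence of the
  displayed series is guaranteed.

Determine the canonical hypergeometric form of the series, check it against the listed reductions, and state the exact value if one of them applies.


This is 8 * 1F2(3/2; 1, 5; 5) in reduced canonical form. Verdict: none - at argument 5 the multisets {3/2} ; {1, 5} match no listed identity.

The tell: t_0 being 8, the lower running product (C = 8) is a rising factorial.
Adjacent-term ratio: r(k) = 5 * (k+3/2) / [(k+1) (k+5) (k+1)] - poly over poly, x = 5 from leading terms; C = 8 at k = 0.


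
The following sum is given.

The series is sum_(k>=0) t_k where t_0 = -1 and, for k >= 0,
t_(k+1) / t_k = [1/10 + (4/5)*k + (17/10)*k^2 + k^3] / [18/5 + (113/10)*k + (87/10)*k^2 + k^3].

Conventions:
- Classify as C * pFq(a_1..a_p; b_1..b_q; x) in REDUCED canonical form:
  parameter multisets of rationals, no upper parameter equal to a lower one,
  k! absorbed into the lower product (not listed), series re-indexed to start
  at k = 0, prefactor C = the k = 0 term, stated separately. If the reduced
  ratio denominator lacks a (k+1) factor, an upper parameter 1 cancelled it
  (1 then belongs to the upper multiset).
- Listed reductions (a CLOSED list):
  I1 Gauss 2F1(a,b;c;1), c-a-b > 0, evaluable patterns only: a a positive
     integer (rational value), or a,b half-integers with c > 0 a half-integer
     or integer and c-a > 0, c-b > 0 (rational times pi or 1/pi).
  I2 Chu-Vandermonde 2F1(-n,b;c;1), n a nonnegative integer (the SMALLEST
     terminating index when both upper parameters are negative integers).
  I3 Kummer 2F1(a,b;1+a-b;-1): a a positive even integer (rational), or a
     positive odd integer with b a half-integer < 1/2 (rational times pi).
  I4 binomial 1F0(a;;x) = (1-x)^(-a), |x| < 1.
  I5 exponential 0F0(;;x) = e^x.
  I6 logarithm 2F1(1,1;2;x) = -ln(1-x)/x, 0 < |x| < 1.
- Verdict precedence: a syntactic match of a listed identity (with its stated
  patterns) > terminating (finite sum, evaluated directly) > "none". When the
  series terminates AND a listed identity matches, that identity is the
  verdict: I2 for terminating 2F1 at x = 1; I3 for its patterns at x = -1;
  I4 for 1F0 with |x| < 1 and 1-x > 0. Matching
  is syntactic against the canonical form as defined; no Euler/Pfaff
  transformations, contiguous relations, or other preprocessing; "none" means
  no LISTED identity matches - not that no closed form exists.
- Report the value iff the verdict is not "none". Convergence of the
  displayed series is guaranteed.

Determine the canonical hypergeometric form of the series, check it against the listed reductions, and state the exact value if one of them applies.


Reduced: x = 1, 2F1, upper = {1/5, 1}, lower = {36/5}, C = -1. Verdict: Gauss's theorem (I1) applies (x = 1: the Gamma ratio telescopes since c-a-b = 6 > 0 and a = 1 in Z>0). Hence: -31/30.

Structural cue: with t_0 = -1, cancel k + 1/2 from the displayed ratio first; then C = -1.
Ratio: r(k) = 1 * (k+1/5) (k+1) / [(k+36/5) (k+1)] - rational in k. x = 1; t_0 = -1; negate the roots.


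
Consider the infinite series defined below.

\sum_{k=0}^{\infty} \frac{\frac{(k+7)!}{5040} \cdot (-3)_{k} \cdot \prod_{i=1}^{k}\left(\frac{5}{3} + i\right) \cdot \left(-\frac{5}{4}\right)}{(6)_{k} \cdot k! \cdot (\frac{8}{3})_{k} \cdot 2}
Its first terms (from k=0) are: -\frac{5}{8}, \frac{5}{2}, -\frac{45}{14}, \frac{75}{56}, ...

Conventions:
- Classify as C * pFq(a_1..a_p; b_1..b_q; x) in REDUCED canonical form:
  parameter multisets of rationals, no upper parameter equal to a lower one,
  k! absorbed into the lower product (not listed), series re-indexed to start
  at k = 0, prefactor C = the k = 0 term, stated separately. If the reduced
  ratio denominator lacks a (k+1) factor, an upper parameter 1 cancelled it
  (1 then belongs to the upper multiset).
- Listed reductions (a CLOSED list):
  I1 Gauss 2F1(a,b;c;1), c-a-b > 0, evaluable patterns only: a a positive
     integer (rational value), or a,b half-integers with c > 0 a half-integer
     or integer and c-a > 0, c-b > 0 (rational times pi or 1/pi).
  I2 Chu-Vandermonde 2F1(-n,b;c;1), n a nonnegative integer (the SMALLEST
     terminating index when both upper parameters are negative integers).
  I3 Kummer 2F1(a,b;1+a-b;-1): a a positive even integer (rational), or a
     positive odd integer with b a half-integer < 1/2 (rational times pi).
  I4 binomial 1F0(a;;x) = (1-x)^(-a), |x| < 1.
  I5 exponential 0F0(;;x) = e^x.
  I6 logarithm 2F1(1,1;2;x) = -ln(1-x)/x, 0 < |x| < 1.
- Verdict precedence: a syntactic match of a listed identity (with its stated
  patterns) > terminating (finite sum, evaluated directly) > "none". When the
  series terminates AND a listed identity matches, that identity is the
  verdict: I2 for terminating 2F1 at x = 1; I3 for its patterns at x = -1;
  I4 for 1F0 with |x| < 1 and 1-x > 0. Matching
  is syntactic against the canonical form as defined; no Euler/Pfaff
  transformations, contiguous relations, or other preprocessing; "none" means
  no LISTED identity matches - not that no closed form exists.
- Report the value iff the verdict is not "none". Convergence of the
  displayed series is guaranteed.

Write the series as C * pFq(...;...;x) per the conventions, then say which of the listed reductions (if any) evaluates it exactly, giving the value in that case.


Key observation: with t_0 = -\frac{5}{8}, the constant factors (C = -5/8, x = 1) combine into one prefactor.
Consecutive-term ratio: r(k) = 1 * (k-3) (k+8) / [(k+6) (k+1)] - rational in k. x = 1; t_0 = -\frac{5}{8}; negate the roots.

The series (x = 1) is 2F1: upper {-3, 8}, lower {6}, prefactor -\frac{5}{8}. Verdict: Vandermonde's identity (I2) fires (terminating 2F1 at x = 1 with n = 3, b = 8, c = 6). Value: 0.


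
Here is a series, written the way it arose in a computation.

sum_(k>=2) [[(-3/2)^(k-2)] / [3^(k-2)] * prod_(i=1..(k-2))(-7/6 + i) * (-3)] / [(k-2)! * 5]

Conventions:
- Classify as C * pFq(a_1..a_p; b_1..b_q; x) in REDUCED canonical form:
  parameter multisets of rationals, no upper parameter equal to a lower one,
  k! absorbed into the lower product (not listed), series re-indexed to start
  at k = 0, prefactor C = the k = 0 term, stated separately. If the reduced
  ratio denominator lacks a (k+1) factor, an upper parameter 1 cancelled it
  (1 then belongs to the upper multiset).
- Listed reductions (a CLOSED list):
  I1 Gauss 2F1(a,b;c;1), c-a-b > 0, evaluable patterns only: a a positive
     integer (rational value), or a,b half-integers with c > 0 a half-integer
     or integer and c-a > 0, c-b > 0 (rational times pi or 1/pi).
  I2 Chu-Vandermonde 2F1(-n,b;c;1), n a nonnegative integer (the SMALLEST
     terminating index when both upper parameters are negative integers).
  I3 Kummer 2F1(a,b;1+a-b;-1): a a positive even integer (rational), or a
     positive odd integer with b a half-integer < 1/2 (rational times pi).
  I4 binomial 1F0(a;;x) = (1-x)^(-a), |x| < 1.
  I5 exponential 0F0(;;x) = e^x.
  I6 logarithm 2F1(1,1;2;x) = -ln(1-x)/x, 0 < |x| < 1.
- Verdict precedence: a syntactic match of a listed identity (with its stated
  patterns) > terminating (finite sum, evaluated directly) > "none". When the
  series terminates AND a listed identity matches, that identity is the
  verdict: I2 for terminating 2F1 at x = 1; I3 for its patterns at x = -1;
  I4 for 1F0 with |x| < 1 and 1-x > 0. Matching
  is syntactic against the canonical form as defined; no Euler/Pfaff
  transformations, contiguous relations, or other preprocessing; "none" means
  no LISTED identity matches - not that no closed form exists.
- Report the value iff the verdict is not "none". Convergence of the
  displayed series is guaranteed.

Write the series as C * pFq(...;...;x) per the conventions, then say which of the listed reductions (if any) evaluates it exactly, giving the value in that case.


Classification (C = -3/5): 1F0 with upper {-1/6}, lower {-}, argument x = -1/2. Verdict (x = -1/2): the I4 binomial reduction applies (the 1F0 binomial series: exponent 1/6, x = -1/2). Value: (-3/5) * (3/2)^(1/6).

Structural cue: t_0 being -3/5, the running product (prefactor -3/5) telescopes to a rising factorial.
Step ratio: r(k) = (-1/2) * (k-1/6) / [(k+1)] - poly over poly, x = (-1/2) from leading terms; C = -3/5 at k = 0.


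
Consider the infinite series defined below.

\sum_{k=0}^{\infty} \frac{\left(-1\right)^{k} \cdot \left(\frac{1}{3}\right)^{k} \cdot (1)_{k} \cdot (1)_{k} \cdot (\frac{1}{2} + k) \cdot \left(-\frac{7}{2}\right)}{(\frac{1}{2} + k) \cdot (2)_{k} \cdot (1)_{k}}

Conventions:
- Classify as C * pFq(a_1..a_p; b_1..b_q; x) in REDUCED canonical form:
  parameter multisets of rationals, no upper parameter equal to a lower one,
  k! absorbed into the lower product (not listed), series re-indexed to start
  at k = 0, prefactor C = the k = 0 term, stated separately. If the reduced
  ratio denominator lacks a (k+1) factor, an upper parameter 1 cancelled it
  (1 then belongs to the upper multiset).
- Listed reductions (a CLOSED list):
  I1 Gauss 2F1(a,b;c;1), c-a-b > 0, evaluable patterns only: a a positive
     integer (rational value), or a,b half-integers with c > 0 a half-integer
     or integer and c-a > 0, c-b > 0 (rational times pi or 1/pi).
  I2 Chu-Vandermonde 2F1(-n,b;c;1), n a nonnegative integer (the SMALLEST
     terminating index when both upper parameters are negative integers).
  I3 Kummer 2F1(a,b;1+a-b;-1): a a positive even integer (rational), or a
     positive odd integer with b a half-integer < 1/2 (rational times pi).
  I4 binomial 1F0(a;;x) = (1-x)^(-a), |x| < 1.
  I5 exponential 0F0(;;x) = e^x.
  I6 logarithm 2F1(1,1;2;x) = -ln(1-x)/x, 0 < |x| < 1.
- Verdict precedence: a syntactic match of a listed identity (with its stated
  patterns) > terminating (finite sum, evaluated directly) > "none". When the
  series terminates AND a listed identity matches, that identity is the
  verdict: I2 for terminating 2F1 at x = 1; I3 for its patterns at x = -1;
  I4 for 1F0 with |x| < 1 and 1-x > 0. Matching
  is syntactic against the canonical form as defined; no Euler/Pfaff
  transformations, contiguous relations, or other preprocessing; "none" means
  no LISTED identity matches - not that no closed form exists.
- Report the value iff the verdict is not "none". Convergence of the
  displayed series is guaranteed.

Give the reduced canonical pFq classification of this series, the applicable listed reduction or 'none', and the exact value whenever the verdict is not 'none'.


The tell: from the first term -\frac{7}{2}: (1)_k (C = -7/2, x = -1/3) is k! itself.
Term ratio: r(k) = -\frac{1}{3} * (k+1) (k+1) / [(k+2) (k+1)] - rational; roots negated = parameters, x = -\frac{1}{3}, C = -\frac{7}{2}.

This is -\frac{7}{2} * 2F1(1, 1; 2; -\frac{1}{3}) in reduced canonical form. Verdict: the logarithmic series (I6) matches (the logarithm: parameters (1,1;2), x = -\frac{1}{3}). Sum: \left(-\frac{21}{2}\right) \cdot \ln\left(\frac{4}{3}\right).


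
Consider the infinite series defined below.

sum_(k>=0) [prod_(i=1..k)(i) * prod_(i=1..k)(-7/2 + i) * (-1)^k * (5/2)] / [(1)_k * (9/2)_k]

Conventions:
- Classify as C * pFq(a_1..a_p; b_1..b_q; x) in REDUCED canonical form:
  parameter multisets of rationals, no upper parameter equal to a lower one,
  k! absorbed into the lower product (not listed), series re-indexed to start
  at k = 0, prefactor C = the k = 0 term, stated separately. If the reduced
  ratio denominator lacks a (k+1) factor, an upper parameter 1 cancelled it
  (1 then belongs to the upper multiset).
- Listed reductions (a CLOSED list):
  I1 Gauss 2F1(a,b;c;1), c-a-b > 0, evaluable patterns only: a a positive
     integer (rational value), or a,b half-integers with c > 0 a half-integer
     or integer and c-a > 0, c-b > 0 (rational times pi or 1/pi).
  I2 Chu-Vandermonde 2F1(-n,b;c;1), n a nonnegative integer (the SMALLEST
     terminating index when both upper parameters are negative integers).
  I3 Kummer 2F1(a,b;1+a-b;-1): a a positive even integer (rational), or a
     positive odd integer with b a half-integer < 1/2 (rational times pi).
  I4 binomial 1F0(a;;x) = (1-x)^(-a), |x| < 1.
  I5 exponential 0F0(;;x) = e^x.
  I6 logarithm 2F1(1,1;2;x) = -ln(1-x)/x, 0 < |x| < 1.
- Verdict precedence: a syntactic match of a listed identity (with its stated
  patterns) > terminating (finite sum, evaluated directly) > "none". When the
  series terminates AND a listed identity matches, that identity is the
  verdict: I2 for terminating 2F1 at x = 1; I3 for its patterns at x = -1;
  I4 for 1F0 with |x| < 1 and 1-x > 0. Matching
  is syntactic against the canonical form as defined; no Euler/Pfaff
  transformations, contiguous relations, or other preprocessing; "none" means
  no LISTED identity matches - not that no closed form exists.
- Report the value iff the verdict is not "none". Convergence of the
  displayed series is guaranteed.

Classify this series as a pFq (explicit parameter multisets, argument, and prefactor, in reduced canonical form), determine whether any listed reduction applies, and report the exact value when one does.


Key observation: x = (-1) and the running product (C = 5/2) telescopes to a rising factorial.
Step ratio: r(k) = (-1) * (k-5/2) (k+1) / [(k+9/2) (k+1)] - rational in k, leading ratio (-1); with t_0 = 5/2, classification follows.

Reduced: x = -1, 2F1, upper = {-5/2, 1}, lower = {9/2}, C = 5/2. Verdict: this is the Kummer evaluation I3 (x = -1; c = 9/2 equals 1+a-b for upper {-5/2, 1}: listed pattern). Hence: (175/128) * pi.


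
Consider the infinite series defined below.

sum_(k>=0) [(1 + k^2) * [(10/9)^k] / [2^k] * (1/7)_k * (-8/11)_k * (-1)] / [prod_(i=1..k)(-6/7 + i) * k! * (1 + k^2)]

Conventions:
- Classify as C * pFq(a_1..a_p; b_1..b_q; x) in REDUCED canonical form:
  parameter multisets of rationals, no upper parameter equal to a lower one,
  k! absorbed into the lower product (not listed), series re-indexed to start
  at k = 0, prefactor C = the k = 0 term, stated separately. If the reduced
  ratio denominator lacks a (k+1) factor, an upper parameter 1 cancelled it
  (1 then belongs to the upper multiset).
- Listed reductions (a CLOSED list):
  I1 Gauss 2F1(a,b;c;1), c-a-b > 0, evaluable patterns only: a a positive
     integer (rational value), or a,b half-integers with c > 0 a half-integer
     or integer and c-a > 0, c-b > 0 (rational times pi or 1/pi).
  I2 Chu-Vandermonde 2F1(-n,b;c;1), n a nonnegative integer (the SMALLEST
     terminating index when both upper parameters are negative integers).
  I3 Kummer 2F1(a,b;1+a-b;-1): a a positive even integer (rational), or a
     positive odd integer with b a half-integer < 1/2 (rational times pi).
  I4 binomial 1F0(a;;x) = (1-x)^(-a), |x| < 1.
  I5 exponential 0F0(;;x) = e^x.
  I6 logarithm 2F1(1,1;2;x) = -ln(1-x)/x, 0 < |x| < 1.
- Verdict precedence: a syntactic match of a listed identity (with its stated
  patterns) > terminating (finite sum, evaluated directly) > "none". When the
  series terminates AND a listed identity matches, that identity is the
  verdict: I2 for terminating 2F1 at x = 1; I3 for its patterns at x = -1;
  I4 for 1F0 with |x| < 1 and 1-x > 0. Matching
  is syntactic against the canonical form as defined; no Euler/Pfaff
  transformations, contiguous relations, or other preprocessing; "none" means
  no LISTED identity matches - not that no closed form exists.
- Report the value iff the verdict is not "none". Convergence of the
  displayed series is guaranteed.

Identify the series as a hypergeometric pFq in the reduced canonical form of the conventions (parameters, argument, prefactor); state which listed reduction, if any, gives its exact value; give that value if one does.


Key step: t_0 being -1, the parameter 1/7 appears in both the upper and lower lists and cancels (alongside the other common factor).
Term ratio: r(k) = (5/9) * (k-8/11) / [(k+1)] - rational in k. x = (5/9); t_0 = -1; negate the roots.

x = 5/9 here; the reduced form reads 1F0, upper {-8/11}, lower {-}, C = -1. Verdict: the binomial series (I4) fires (the 1F0 binomial series: exponent 8/11, x = 5/9). Its exact value is (-1) * (4/9)^(8/11).


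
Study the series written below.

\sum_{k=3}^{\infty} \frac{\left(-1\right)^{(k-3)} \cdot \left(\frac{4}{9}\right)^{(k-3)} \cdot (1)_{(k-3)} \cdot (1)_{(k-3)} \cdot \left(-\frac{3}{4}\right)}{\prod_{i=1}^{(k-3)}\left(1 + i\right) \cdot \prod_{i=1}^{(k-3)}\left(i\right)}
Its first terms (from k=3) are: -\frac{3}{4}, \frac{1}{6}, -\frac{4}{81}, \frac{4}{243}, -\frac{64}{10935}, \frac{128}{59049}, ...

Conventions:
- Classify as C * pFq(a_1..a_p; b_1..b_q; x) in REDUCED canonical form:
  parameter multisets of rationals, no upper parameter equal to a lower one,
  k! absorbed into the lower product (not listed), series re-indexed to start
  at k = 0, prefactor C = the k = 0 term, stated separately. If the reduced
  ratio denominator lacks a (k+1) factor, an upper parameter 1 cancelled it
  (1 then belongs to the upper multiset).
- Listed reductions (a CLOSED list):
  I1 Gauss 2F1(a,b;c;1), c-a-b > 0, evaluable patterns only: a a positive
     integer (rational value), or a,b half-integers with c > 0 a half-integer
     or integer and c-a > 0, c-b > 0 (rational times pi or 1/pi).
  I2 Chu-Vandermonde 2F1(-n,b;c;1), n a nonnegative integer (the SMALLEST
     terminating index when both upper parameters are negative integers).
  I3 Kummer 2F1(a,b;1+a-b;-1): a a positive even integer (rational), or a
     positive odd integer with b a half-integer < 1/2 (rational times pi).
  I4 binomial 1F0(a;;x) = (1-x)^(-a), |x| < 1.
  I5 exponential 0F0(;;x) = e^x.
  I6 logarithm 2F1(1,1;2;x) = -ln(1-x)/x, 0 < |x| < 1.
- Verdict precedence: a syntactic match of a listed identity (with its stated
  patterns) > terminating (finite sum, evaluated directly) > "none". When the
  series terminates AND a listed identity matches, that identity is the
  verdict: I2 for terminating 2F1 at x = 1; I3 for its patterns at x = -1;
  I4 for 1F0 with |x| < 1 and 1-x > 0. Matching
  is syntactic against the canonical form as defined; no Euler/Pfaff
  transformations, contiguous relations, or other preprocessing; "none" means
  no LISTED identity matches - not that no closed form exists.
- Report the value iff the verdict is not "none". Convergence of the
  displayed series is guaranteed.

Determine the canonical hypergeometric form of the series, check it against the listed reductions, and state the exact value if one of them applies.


Canonical form: C = -\frac{3}{4} times 2F1 with upper {1, 1}, lower {2}, x = -\frac{4}{9}. Verdict: the I6 logarithm reduction matches (the logarithm: parameters (1,1;2), x = -\frac{4}{9}). Its exact value is \left(-\frac{27}{16}\right) \cdot \ln\left(\frac{13}{9}\right).

Structural cue: x = -\frac{4}{9} and the product of the first k integers (C = -3/4) is k!.
Consecutive-term ratio: r(k) = -\frac{4}{9} * (k+1) (k+1) / [(k+2) (k+1)] - rational; roots negated = parameters, x = -\frac{4}{9}, C = -\frac{3}{4}.


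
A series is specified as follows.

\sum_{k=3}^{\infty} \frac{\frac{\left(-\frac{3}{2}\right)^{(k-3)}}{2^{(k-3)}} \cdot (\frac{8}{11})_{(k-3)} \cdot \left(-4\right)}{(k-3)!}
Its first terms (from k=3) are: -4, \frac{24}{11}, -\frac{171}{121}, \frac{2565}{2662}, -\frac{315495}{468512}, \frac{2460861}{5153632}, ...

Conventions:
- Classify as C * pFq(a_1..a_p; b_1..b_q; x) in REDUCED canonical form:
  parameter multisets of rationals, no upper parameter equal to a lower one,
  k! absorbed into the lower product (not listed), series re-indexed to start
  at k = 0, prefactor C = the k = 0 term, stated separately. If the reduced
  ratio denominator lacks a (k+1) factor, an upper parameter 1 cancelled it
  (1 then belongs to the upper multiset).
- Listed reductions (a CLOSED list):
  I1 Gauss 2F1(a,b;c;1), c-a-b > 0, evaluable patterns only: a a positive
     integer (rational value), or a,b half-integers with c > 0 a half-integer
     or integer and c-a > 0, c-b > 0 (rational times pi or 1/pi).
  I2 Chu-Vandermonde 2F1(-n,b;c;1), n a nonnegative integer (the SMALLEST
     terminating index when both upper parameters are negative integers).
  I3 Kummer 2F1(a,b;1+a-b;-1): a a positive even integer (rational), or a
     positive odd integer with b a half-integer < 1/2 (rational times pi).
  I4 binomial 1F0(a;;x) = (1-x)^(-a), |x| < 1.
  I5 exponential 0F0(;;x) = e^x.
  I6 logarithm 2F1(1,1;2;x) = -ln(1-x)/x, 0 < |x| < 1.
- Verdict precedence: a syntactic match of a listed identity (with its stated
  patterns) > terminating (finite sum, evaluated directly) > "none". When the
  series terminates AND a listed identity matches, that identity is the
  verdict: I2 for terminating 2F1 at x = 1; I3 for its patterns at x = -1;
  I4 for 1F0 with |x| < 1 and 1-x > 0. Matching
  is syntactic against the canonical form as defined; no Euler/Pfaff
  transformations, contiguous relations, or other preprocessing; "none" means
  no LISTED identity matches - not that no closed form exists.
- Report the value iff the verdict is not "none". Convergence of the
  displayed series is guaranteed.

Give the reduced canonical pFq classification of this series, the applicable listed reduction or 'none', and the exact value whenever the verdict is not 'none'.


With C = -4: the canonical form is 1F0(\frac{8}{11}; -; -\frac{3}{4}). Verdict: binomial (I4) fires (the 1F0 binomial series: exponent -8/11, x = -\frac{3}{4}). Value: \left(-4\right) \cdot \left(\frac{7}{4}\right)^{-\frac{8}{11}}.

First insight: t_0 = -4 here, and the two k-th powers (C = -4, x = -3/4) combine into one argument.
Term ratio: r(k) = -\frac{3}{4} * (k+\frac{8}{11}) / [(k+1)] - poly over poly, x = -\frac{3}{4} from leading terms; C = -4 at k = 0.


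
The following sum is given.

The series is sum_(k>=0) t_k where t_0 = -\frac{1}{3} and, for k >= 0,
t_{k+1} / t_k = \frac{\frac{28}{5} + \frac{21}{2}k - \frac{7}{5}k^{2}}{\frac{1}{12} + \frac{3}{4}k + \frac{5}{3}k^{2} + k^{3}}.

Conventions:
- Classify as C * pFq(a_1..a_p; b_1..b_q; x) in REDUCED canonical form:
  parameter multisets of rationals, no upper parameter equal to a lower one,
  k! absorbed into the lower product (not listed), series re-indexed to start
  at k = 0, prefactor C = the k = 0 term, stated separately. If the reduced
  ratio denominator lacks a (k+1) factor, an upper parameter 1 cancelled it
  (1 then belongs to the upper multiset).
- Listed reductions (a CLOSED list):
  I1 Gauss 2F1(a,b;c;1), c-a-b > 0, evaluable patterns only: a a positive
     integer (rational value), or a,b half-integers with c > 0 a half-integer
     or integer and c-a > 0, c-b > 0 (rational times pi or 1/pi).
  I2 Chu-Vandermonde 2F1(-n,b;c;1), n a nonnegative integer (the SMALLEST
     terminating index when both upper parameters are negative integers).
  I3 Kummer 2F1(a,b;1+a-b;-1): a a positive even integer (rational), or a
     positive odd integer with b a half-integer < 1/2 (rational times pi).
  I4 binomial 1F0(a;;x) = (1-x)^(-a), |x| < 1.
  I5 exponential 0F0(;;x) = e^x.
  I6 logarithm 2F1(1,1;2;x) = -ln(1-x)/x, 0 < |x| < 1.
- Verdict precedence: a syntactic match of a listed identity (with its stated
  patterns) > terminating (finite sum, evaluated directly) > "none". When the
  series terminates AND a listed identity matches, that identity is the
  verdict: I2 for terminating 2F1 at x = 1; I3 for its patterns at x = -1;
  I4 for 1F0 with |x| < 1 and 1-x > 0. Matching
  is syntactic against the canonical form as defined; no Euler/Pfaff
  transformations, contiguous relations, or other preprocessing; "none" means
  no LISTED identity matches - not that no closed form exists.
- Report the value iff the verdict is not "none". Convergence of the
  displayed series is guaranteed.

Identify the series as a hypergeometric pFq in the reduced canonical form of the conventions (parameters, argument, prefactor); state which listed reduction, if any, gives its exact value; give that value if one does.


x = -\frac{7}{5} here; the reduced form reads 1F1, upper {-8}, lower {\frac{1}{6}}, C = -\frac{1}{3}. Verdict: terminating - upper parameter -8 makes this a finite sum (last index 8), evaluated exactly. Hence: -\frac{116440541979024343}{356902939453125}.

Key observation: x = -\frac{7}{5} and cancel k + 1/2 from the displayed ratio first; then C = -1/3, x = -7/5.
Ratio: r(k) = -\frac{7}{5} * (k-8) / [(k+\frac{1}{6}) (k+1)] - rational; roots negated = parameters, x = -\frac{7}{5}, C = -\frac{1}{3}.


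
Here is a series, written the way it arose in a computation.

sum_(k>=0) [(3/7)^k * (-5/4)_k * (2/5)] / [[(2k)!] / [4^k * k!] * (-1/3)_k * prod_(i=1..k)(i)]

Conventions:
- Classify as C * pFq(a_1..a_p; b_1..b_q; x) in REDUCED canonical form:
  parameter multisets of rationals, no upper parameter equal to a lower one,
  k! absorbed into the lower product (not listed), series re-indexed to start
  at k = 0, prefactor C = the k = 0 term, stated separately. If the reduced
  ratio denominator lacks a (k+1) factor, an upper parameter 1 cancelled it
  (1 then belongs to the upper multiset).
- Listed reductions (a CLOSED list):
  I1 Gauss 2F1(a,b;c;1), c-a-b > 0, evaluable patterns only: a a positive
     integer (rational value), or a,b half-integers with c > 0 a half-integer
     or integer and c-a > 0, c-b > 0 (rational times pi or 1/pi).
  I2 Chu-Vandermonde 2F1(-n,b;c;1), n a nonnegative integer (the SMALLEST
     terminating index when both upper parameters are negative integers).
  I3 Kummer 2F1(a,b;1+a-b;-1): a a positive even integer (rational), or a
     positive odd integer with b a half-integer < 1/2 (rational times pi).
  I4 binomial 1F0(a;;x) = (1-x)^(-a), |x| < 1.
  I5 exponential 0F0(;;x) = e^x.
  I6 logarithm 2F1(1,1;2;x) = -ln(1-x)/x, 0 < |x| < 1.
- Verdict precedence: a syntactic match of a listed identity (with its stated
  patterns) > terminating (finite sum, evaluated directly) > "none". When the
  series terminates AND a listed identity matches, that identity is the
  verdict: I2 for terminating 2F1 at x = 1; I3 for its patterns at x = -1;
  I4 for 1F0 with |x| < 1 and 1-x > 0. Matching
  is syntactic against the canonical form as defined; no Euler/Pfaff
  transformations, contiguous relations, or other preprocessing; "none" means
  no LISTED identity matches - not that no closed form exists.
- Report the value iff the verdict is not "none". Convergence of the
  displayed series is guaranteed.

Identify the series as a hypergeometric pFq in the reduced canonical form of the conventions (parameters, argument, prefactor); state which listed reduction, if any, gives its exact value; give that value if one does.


This is 2/5 * 1F2(-5/4; -1/3, 1/2; 3/7) in reduced canonical form. Verdict: none. No listed pattern accepts 1F2(-5/4; -1/3, 1/2; 3/7).

Key step: with t_0 = 2/5, the lower (2k)!/(4^k k!) block (C = 2/5) is (1/2)_k.
Adjacent-term ratio: r(k) = (3/7) * (k-5/4) / [(k-1/3) (k+1/2) (k+1)] ; factor over Q: parameters, x = (3/7), and C = 2/5.


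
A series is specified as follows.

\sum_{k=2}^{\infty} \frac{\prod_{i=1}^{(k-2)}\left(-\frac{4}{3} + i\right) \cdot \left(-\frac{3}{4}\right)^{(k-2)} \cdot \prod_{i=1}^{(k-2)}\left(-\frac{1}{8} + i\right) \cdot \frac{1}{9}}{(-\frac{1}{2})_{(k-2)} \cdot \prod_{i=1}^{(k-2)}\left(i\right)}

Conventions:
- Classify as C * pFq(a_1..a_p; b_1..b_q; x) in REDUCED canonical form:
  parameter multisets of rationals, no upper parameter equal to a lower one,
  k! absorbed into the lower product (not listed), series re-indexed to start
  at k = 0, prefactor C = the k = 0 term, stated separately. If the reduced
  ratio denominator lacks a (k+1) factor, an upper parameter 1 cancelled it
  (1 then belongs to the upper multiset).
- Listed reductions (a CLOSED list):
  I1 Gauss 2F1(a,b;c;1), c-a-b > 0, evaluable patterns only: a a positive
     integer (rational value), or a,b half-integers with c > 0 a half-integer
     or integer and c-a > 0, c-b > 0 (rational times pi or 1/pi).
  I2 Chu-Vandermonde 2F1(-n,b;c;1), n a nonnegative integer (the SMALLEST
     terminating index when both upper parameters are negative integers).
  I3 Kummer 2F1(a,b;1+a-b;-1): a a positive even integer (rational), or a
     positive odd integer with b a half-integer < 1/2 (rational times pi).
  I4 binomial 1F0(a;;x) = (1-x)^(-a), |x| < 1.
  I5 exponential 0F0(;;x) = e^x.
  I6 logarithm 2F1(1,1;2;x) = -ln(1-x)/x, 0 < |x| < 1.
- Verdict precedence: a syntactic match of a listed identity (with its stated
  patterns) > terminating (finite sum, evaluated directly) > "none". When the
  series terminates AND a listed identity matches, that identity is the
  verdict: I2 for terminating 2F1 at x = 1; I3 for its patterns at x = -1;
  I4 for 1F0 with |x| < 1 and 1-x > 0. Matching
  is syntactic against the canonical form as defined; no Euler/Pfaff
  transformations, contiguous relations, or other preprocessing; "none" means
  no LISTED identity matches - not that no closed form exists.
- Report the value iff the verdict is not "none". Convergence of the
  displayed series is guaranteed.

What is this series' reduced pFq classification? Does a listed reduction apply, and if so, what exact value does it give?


At argument -\frac{3}{4}: a 2F1 with upper {-\frac{1}{3}, \frac{7}{8}}, lower {-\frac{1}{2}}, scaled by C = \frac{1}{9}. Verdict: none - this 2F1 at x = -\frac{3}{4} matches no listed pattern, and upper {-\frac{1}{3}, \frac{7}{8}} holds no stopper.

First insight: t_0 being \frac{1}{9}, the running product (prefactor 1/9) telescopes to a rising factorial.
Ratio: r(k) = -\frac{3}{4} * (k-\frac{1}{3}) (k+\frac{7}{8}) / [(k-\frac{1}{2}) (k+1)] - rational in k, leading ratio -\frac{3}{4}; with t_0 = \frac{1}{9}, classification follows.


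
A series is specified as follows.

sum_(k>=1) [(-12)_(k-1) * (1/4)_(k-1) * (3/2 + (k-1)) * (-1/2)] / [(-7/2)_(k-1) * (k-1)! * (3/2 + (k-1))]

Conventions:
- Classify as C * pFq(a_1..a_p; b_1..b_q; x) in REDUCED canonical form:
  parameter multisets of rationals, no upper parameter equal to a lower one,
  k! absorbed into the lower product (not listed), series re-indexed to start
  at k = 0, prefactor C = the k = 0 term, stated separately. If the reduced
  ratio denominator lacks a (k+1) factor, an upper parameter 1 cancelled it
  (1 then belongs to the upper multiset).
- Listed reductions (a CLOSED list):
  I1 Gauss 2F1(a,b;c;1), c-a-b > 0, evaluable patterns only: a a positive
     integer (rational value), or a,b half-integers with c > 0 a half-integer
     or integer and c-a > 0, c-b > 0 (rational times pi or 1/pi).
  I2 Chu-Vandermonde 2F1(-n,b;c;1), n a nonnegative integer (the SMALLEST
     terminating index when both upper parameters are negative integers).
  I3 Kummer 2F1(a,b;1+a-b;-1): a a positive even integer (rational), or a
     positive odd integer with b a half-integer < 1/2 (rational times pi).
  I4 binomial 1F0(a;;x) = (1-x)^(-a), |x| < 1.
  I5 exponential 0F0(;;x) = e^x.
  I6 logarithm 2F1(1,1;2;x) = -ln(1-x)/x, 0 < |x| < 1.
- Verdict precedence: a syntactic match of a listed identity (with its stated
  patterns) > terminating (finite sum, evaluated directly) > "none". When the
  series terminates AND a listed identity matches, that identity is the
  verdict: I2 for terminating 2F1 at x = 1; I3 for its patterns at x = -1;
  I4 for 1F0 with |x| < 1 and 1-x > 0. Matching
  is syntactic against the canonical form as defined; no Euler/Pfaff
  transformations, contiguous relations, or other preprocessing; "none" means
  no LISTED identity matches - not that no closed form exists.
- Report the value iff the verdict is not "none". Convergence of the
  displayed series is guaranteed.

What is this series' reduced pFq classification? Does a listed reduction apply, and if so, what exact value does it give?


Classification (C = -1/2): 2F1 with upper {-12, 1/4}, lower {-7/2}, argument x = 1. Verdict: Vandermonde's identity (I2) applies (terminating 2F1 at x = 1 with n = 12, b = 1/4, c = -7/2). Exact value: -2465/8192.

Key observation: x = 1 and the factor k + 3/2 cancels (top and bottom), leaving prefactor -1/2.
Ratio: r(k) = 1 * (k-12) (k+1/4) / [(k-7/2) (k+1)] ; factor over Q: parameters, x = 1, and C = -1/2.


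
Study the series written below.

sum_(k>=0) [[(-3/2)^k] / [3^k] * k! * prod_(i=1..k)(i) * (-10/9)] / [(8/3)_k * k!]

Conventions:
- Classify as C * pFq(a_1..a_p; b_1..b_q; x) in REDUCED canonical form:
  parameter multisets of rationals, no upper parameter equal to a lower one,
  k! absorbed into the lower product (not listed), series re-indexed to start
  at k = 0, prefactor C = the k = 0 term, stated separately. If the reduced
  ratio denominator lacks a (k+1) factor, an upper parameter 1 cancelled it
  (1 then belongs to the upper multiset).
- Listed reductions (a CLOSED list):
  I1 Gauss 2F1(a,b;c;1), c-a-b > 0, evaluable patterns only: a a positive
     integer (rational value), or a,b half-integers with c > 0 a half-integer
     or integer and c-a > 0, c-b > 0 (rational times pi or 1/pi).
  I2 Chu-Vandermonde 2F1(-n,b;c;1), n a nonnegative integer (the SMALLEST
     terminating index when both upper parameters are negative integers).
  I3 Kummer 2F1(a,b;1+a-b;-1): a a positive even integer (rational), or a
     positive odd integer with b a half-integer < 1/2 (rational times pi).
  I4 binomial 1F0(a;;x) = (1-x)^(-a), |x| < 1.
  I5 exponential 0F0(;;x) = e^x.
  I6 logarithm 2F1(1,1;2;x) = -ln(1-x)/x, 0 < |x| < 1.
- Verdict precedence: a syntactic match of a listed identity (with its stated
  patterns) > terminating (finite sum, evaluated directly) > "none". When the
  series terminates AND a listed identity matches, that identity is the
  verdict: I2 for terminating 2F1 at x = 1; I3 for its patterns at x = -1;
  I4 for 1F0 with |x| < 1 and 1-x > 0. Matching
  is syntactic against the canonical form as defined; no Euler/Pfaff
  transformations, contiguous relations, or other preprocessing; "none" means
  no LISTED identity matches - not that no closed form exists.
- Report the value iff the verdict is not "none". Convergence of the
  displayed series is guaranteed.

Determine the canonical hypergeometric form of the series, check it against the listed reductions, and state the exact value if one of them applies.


Classification (C = -10/9): 2F1 with upper {1, 1}, lower {8/3}, argument x = -1/2. Verdict: no listed reduction: x = -1/2 and upper {1, 1} fail every I1-I6 pattern.

The tell: with t_0 = -10/9, the running product (C = -10/9, x = -1/2) telescopes to a rising factorial.
Step ratio: r(k) = (-1/2) * (k+1) (k+1) / [(k+8/3) (k+1)] - rational in k, leading ratio (-1/2); with t_0 = -10/9, classification follows.
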